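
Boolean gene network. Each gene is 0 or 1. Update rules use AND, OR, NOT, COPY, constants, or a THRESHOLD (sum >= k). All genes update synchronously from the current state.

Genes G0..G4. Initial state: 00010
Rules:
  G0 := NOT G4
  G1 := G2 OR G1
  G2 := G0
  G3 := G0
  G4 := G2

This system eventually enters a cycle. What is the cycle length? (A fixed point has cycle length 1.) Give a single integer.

Answer: 6

Derivation:
Step 0: 00010
Step 1: G0=NOT G4=NOT 0=1 G1=G2|G1=0|0=0 G2=G0=0 G3=G0=0 G4=G2=0 -> 10000
Step 2: G0=NOT G4=NOT 0=1 G1=G2|G1=0|0=0 G2=G0=1 G3=G0=1 G4=G2=0 -> 10110
Step 3: G0=NOT G4=NOT 0=1 G1=G2|G1=1|0=1 G2=G0=1 G3=G0=1 G4=G2=1 -> 11111
Step 4: G0=NOT G4=NOT 1=0 G1=G2|G1=1|1=1 G2=G0=1 G3=G0=1 G4=G2=1 -> 01111
Step 5: G0=NOT G4=NOT 1=0 G1=G2|G1=1|1=1 G2=G0=0 G3=G0=0 G4=G2=1 -> 01001
Step 6: G0=NOT G4=NOT 1=0 G1=G2|G1=0|1=1 G2=G0=0 G3=G0=0 G4=G2=0 -> 01000
Step 7: G0=NOT G4=NOT 0=1 G1=G2|G1=0|1=1 G2=G0=0 G3=G0=0 G4=G2=0 -> 11000
Step 8: G0=NOT G4=NOT 0=1 G1=G2|G1=0|1=1 G2=G0=1 G3=G0=1 G4=G2=0 -> 11110
Step 9: G0=NOT G4=NOT 0=1 G1=G2|G1=1|1=1 G2=G0=1 G3=G0=1 G4=G2=1 -> 11111
State from step 9 equals state from step 3 -> cycle length 6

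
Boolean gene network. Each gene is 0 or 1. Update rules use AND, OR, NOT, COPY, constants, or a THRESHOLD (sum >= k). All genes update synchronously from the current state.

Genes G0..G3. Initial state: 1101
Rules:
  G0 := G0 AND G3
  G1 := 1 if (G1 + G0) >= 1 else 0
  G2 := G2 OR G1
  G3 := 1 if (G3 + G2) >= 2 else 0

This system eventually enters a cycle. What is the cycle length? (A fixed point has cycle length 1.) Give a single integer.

Answer: 1

Derivation:
Step 0: 1101
Step 1: G0=G0&G3=1&1=1 G1=(1+1>=1)=1 G2=G2|G1=0|1=1 G3=(1+0>=2)=0 -> 1110
Step 2: G0=G0&G3=1&0=0 G1=(1+1>=1)=1 G2=G2|G1=1|1=1 G3=(0+1>=2)=0 -> 0110
Step 3: G0=G0&G3=0&0=0 G1=(1+0>=1)=1 G2=G2|G1=1|1=1 G3=(0+1>=2)=0 -> 0110
State from step 3 equals state from step 2 -> cycle length 1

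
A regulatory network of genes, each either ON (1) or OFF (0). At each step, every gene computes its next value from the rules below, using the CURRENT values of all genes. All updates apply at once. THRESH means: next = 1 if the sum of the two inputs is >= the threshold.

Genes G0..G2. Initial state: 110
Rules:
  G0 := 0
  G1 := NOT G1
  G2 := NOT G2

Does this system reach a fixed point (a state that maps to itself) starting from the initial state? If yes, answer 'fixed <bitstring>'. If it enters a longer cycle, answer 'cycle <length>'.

Step 0: 110
Step 1: G0=0(const) G1=NOT G1=NOT 1=0 G2=NOT G2=NOT 0=1 -> 001
Step 2: G0=0(const) G1=NOT G1=NOT 0=1 G2=NOT G2=NOT 1=0 -> 010
Step 3: G0=0(const) G1=NOT G1=NOT 1=0 G2=NOT G2=NOT 0=1 -> 001
Cycle of length 2 starting at step 1 -> no fixed point

Answer: cycle 2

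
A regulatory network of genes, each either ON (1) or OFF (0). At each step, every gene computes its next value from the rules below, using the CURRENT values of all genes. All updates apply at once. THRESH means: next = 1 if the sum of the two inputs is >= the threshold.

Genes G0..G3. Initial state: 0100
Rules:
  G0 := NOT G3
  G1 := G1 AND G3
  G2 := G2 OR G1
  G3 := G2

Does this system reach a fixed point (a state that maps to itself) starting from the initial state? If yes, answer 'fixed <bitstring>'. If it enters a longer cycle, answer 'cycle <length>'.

Step 0: 0100
Step 1: G0=NOT G3=NOT 0=1 G1=G1&G3=1&0=0 G2=G2|G1=0|1=1 G3=G2=0 -> 1010
Step 2: G0=NOT G3=NOT 0=1 G1=G1&G3=0&0=0 G2=G2|G1=1|0=1 G3=G2=1 -> 1011
Step 3: G0=NOT G3=NOT 1=0 G1=G1&G3=0&1=0 G2=G2|G1=1|0=1 G3=G2=1 -> 0011
Step 4: G0=NOT G3=NOT 1=0 G1=G1&G3=0&1=0 G2=G2|G1=1|0=1 G3=G2=1 -> 0011
Fixed point reached at step 3: 0011

Answer: fixed 0011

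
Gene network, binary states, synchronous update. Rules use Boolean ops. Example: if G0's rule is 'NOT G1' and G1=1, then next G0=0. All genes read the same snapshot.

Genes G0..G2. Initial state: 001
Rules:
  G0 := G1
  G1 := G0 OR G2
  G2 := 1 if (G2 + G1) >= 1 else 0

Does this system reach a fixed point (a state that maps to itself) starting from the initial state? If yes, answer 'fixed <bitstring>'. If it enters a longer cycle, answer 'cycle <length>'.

Answer: fixed 111

Derivation:
Step 0: 001
Step 1: G0=G1=0 G1=G0|G2=0|1=1 G2=(1+0>=1)=1 -> 011
Step 2: G0=G1=1 G1=G0|G2=0|1=1 G2=(1+1>=1)=1 -> 111
Step 3: G0=G1=1 G1=G0|G2=1|1=1 G2=(1+1>=1)=1 -> 111
Fixed point reached at step 2: 111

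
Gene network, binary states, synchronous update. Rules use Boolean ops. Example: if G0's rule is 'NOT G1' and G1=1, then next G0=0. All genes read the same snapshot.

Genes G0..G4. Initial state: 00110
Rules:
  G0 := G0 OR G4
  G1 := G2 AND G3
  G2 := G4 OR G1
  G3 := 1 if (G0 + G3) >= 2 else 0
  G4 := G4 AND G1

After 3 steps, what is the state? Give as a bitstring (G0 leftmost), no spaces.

Step 1: G0=G0|G4=0|0=0 G1=G2&G3=1&1=1 G2=G4|G1=0|0=0 G3=(0+1>=2)=0 G4=G4&G1=0&0=0 -> 01000
Step 2: G0=G0|G4=0|0=0 G1=G2&G3=0&0=0 G2=G4|G1=0|1=1 G3=(0+0>=2)=0 G4=G4&G1=0&1=0 -> 00100
Step 3: G0=G0|G4=0|0=0 G1=G2&G3=1&0=0 G2=G4|G1=0|0=0 G3=(0+0>=2)=0 G4=G4&G1=0&0=0 -> 00000

00000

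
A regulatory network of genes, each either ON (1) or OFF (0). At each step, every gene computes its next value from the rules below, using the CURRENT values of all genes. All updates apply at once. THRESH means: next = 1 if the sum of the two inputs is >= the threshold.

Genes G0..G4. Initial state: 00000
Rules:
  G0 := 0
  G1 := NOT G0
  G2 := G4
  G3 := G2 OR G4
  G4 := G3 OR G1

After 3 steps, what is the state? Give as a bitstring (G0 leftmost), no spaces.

Step 1: G0=0(const) G1=NOT G0=NOT 0=1 G2=G4=0 G3=G2|G4=0|0=0 G4=G3|G1=0|0=0 -> 01000
Step 2: G0=0(const) G1=NOT G0=NOT 0=1 G2=G4=0 G3=G2|G4=0|0=0 G4=G3|G1=0|1=1 -> 01001
Step 3: G0=0(const) G1=NOT G0=NOT 0=1 G2=G4=1 G3=G2|G4=0|1=1 G4=G3|G1=0|1=1 -> 01111

01111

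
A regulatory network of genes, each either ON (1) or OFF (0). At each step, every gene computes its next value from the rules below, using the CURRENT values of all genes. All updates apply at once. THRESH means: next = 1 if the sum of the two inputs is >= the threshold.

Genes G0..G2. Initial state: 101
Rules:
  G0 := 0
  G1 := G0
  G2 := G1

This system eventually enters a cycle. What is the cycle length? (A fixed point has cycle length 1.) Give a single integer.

Answer: 1

Derivation:
Step 0: 101
Step 1: G0=0(const) G1=G0=1 G2=G1=0 -> 010
Step 2: G0=0(const) G1=G0=0 G2=G1=1 -> 001
Step 3: G0=0(const) G1=G0=0 G2=G1=0 -> 000
Step 4: G0=0(const) G1=G0=0 G2=G1=0 -> 000
State from step 4 equals state from step 3 -> cycle length 1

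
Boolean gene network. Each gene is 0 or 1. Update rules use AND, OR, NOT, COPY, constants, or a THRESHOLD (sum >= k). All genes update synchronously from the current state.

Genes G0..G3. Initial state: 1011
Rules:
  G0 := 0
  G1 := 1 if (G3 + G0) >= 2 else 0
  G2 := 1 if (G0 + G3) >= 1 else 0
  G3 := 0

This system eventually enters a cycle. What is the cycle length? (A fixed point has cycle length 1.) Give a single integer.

Answer: 1

Derivation:
Step 0: 1011
Step 1: G0=0(const) G1=(1+1>=2)=1 G2=(1+1>=1)=1 G3=0(const) -> 0110
Step 2: G0=0(const) G1=(0+0>=2)=0 G2=(0+0>=1)=0 G3=0(const) -> 0000
Step 3: G0=0(const) G1=(0+0>=2)=0 G2=(0+0>=1)=0 G3=0(const) -> 0000
State from step 3 equals state from step 2 -> cycle length 1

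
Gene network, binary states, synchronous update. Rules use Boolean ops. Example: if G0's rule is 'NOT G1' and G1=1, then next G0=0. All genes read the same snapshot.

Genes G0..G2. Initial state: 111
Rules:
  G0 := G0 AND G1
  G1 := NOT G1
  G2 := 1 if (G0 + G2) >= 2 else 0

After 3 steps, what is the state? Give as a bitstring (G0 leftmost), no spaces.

Step 1: G0=G0&G1=1&1=1 G1=NOT G1=NOT 1=0 G2=(1+1>=2)=1 -> 101
Step 2: G0=G0&G1=1&0=0 G1=NOT G1=NOT 0=1 G2=(1+1>=2)=1 -> 011
Step 3: G0=G0&G1=0&1=0 G1=NOT G1=NOT 1=0 G2=(0+1>=2)=0 -> 000

000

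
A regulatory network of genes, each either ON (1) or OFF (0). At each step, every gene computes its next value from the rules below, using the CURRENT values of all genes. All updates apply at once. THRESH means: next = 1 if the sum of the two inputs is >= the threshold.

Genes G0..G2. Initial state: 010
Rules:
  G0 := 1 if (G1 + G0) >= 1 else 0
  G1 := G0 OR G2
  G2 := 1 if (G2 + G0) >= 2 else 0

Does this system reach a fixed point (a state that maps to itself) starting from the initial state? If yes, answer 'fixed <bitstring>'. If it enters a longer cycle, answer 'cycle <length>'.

Answer: fixed 110

Derivation:
Step 0: 010
Step 1: G0=(1+0>=1)=1 G1=G0|G2=0|0=0 G2=(0+0>=2)=0 -> 100
Step 2: G0=(0+1>=1)=1 G1=G0|G2=1|0=1 G2=(0+1>=2)=0 -> 110
Step 3: G0=(1+1>=1)=1 G1=G0|G2=1|0=1 G2=(0+1>=2)=0 -> 110
Fixed point reached at step 2: 110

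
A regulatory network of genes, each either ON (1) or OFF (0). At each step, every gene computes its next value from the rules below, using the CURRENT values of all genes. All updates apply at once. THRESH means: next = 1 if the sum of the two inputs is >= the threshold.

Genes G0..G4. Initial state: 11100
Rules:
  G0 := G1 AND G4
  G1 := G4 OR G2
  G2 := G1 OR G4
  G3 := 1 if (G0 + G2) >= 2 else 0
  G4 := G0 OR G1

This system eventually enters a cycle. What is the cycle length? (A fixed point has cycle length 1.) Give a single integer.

Step 0: 11100
Step 1: G0=G1&G4=1&0=0 G1=G4|G2=0|1=1 G2=G1|G4=1|0=1 G3=(1+1>=2)=1 G4=G0|G1=1|1=1 -> 01111
Step 2: G0=G1&G4=1&1=1 G1=G4|G2=1|1=1 G2=G1|G4=1|1=1 G3=(0+1>=2)=0 G4=G0|G1=0|1=1 -> 11101
Step 3: G0=G1&G4=1&1=1 G1=G4|G2=1|1=1 G2=G1|G4=1|1=1 G3=(1+1>=2)=1 G4=G0|G1=1|1=1 -> 11111
Step 4: G0=G1&G4=1&1=1 G1=G4|G2=1|1=1 G2=G1|G4=1|1=1 G3=(1+1>=2)=1 G4=G0|G1=1|1=1 -> 11111
State from step 4 equals state from step 3 -> cycle length 1

Answer: 1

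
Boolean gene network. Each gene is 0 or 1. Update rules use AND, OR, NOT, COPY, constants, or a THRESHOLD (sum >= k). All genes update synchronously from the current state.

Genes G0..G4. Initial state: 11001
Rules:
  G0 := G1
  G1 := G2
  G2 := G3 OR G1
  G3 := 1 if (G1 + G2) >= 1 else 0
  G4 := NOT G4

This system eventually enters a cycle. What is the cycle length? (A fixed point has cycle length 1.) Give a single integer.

Answer: 2

Derivation:
Step 0: 11001
Step 1: G0=G1=1 G1=G2=0 G2=G3|G1=0|1=1 G3=(1+0>=1)=1 G4=NOT G4=NOT 1=0 -> 10110
Step 2: G0=G1=0 G1=G2=1 G2=G3|G1=1|0=1 G3=(0+1>=1)=1 G4=NOT G4=NOT 0=1 -> 01111
Step 3: G0=G1=1 G1=G2=1 G2=G3|G1=1|1=1 G3=(1+1>=1)=1 G4=NOT G4=NOT 1=0 -> 11110
Step 4: G0=G1=1 G1=G2=1 G2=G3|G1=1|1=1 G3=(1+1>=1)=1 G4=NOT G4=NOT 0=1 -> 11111
Step 5: G0=G1=1 G1=G2=1 G2=G3|G1=1|1=1 G3=(1+1>=1)=1 G4=NOT G4=NOT 1=0 -> 11110
State from step 5 equals state from step 3 -> cycle length 2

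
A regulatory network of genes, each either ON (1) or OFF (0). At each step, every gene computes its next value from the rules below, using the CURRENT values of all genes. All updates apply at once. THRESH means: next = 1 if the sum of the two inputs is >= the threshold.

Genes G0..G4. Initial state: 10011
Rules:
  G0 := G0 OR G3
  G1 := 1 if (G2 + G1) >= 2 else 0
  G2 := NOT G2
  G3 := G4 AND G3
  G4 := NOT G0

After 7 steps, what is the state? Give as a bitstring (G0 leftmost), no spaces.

Step 1: G0=G0|G3=1|1=1 G1=(0+0>=2)=0 G2=NOT G2=NOT 0=1 G3=G4&G3=1&1=1 G4=NOT G0=NOT 1=0 -> 10110
Step 2: G0=G0|G3=1|1=1 G1=(1+0>=2)=0 G2=NOT G2=NOT 1=0 G3=G4&G3=0&1=0 G4=NOT G0=NOT 1=0 -> 10000
Step 3: G0=G0|G3=1|0=1 G1=(0+0>=2)=0 G2=NOT G2=NOT 0=1 G3=G4&G3=0&0=0 G4=NOT G0=NOT 1=0 -> 10100
Step 4: G0=G0|G3=1|0=1 G1=(1+0>=2)=0 G2=NOT G2=NOT 1=0 G3=G4&G3=0&0=0 G4=NOT G0=NOT 1=0 -> 10000
Step 5: G0=G0|G3=1|0=1 G1=(0+0>=2)=0 G2=NOT G2=NOT 0=1 G3=G4&G3=0&0=0 G4=NOT G0=NOT 1=0 -> 10100
Step 6: G0=G0|G3=1|0=1 G1=(1+0>=2)=0 G2=NOT G2=NOT 1=0 G3=G4&G3=0&0=0 G4=NOT G0=NOT 1=0 -> 10000
Step 7: G0=G0|G3=1|0=1 G1=(0+0>=2)=0 G2=NOT G2=NOT 0=1 G3=G4&G3=0&0=0 G4=NOT G0=NOT 1=0 -> 10100

10100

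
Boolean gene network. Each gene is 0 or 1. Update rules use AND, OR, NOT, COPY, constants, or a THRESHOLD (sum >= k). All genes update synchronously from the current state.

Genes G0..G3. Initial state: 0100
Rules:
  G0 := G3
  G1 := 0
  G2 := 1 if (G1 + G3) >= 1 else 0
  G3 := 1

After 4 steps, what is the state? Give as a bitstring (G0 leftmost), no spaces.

Step 1: G0=G3=0 G1=0(const) G2=(1+0>=1)=1 G3=1(const) -> 0011
Step 2: G0=G3=1 G1=0(const) G2=(0+1>=1)=1 G3=1(const) -> 1011
Step 3: G0=G3=1 G1=0(const) G2=(0+1>=1)=1 G3=1(const) -> 1011
Step 4: G0=G3=1 G1=0(const) G2=(0+1>=1)=1 G3=1(const) -> 1011

1011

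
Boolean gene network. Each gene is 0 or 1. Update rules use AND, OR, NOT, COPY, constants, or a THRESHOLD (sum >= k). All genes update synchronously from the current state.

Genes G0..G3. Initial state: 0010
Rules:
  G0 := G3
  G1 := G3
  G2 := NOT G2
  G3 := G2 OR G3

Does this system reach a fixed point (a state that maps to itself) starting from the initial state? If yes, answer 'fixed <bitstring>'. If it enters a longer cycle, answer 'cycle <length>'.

Step 0: 0010
Step 1: G0=G3=0 G1=G3=0 G2=NOT G2=NOT 1=0 G3=G2|G3=1|0=1 -> 0001
Step 2: G0=G3=1 G1=G3=1 G2=NOT G2=NOT 0=1 G3=G2|G3=0|1=1 -> 1111
Step 3: G0=G3=1 G1=G3=1 G2=NOT G2=NOT 1=0 G3=G2|G3=1|1=1 -> 1101
Step 4: G0=G3=1 G1=G3=1 G2=NOT G2=NOT 0=1 G3=G2|G3=0|1=1 -> 1111
Cycle of length 2 starting at step 2 -> no fixed point

Answer: cycle 2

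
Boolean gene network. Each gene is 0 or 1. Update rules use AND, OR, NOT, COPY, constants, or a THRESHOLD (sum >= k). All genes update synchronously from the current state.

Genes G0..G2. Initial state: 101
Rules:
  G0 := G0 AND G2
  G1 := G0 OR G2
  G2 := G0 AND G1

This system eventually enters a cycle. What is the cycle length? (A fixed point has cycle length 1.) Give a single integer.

Step 0: 101
Step 1: G0=G0&G2=1&1=1 G1=G0|G2=1|1=1 G2=G0&G1=1&0=0 -> 110
Step 2: G0=G0&G2=1&0=0 G1=G0|G2=1|0=1 G2=G0&G1=1&1=1 -> 011
Step 3: G0=G0&G2=0&1=0 G1=G0|G2=0|1=1 G2=G0&G1=0&1=0 -> 010
Step 4: G0=G0&G2=0&0=0 G1=G0|G2=0|0=0 G2=G0&G1=0&1=0 -> 000
Step 5: G0=G0&G2=0&0=0 G1=G0|G2=0|0=0 G2=G0&G1=0&0=0 -> 000
State from step 5 equals state from step 4 -> cycle length 1

Answer: 1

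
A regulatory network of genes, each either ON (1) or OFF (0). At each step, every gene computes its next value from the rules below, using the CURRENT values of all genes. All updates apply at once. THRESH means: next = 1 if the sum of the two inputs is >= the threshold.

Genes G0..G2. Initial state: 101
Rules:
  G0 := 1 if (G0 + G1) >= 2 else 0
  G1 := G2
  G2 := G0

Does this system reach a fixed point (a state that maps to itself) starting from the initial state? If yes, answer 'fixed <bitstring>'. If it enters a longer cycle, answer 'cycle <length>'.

Answer: fixed 000

Derivation:
Step 0: 101
Step 1: G0=(1+0>=2)=0 G1=G2=1 G2=G0=1 -> 011
Step 2: G0=(0+1>=2)=0 G1=G2=1 G2=G0=0 -> 010
Step 3: G0=(0+1>=2)=0 G1=G2=0 G2=G0=0 -> 000
Step 4: G0=(0+0>=2)=0 G1=G2=0 G2=G0=0 -> 000
Fixed point reached at step 3: 000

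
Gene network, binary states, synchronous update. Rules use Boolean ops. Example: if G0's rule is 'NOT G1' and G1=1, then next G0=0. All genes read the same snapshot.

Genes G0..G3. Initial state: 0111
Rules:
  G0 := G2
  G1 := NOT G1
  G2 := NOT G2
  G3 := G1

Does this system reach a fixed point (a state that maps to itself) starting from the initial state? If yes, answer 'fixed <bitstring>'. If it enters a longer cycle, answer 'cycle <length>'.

Answer: cycle 2

Derivation:
Step 0: 0111
Step 1: G0=G2=1 G1=NOT G1=NOT 1=0 G2=NOT G2=NOT 1=0 G3=G1=1 -> 1001
Step 2: G0=G2=0 G1=NOT G1=NOT 0=1 G2=NOT G2=NOT 0=1 G3=G1=0 -> 0110
Step 3: G0=G2=1 G1=NOT G1=NOT 1=0 G2=NOT G2=NOT 1=0 G3=G1=1 -> 1001
Cycle of length 2 starting at step 1 -> no fixed point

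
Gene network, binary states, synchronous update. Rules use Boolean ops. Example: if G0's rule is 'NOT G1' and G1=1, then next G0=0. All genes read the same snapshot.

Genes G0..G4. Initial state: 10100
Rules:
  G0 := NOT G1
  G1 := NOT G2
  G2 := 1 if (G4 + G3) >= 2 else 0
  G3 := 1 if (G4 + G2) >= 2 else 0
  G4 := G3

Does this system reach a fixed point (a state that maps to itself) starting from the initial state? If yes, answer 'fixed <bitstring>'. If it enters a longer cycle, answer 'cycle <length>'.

Step 0: 10100
Step 1: G0=NOT G1=NOT 0=1 G1=NOT G2=NOT 1=0 G2=(0+0>=2)=0 G3=(0+1>=2)=0 G4=G3=0 -> 10000
Step 2: G0=NOT G1=NOT 0=1 G1=NOT G2=NOT 0=1 G2=(0+0>=2)=0 G3=(0+0>=2)=0 G4=G3=0 -> 11000
Step 3: G0=NOT G1=NOT 1=0 G1=NOT G2=NOT 0=1 G2=(0+0>=2)=0 G3=(0+0>=2)=0 G4=G3=0 -> 01000
Step 4: G0=NOT G1=NOT 1=0 G1=NOT G2=NOT 0=1 G2=(0+0>=2)=0 G3=(0+0>=2)=0 G4=G3=0 -> 01000
Fixed point reached at step 3: 01000

Answer: fixed 01000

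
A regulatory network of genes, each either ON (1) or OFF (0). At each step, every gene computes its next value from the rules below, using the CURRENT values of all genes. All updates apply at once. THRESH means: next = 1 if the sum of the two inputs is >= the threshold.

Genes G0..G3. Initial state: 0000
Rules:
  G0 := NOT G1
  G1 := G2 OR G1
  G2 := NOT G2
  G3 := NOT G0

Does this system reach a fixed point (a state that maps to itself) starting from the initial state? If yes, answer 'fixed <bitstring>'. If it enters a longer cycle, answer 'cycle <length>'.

Answer: cycle 2

Derivation:
Step 0: 0000
Step 1: G0=NOT G1=NOT 0=1 G1=G2|G1=0|0=0 G2=NOT G2=NOT 0=1 G3=NOT G0=NOT 0=1 -> 1011
Step 2: G0=NOT G1=NOT 0=1 G1=G2|G1=1|0=1 G2=NOT G2=NOT 1=0 G3=NOT G0=NOT 1=0 -> 1100
Step 3: G0=NOT G1=NOT 1=0 G1=G2|G1=0|1=1 G2=NOT G2=NOT 0=1 G3=NOT G0=NOT 1=0 -> 0110
Step 4: G0=NOT G1=NOT 1=0 G1=G2|G1=1|1=1 G2=NOT G2=NOT 1=0 G3=NOT G0=NOT 0=1 -> 0101
Step 5: G0=NOT G1=NOT 1=0 G1=G2|G1=0|1=1 G2=NOT G2=NOT 0=1 G3=NOT G0=NOT 0=1 -> 0111
Step 6: G0=NOT G1=NOT 1=0 G1=G2|G1=1|1=1 G2=NOT G2=NOT 1=0 G3=NOT G0=NOT 0=1 -> 0101
Cycle of length 2 starting at step 4 -> no fixed point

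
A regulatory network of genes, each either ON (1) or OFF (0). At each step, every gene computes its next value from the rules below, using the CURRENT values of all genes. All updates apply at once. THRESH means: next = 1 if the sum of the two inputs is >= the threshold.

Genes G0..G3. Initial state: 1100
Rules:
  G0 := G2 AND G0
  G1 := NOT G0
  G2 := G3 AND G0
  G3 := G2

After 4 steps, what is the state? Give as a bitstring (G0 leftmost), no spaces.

Step 1: G0=G2&G0=0&1=0 G1=NOT G0=NOT 1=0 G2=G3&G0=0&1=0 G3=G2=0 -> 0000
Step 2: G0=G2&G0=0&0=0 G1=NOT G0=NOT 0=1 G2=G3&G0=0&0=0 G3=G2=0 -> 0100
Step 3: G0=G2&G0=0&0=0 G1=NOT G0=NOT 0=1 G2=G3&G0=0&0=0 G3=G2=0 -> 0100
Step 4: G0=G2&G0=0&0=0 G1=NOT G0=NOT 0=1 G2=G3&G0=0&0=0 G3=G2=0 -> 0100

0100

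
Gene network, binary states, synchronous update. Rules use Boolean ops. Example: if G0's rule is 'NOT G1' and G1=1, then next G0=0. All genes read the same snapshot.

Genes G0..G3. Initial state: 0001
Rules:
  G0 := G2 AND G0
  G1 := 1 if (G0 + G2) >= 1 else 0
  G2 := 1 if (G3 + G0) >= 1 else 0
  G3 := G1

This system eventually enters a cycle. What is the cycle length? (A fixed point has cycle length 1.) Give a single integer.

Answer: 3

Derivation:
Step 0: 0001
Step 1: G0=G2&G0=0&0=0 G1=(0+0>=1)=0 G2=(1+0>=1)=1 G3=G1=0 -> 0010
Step 2: G0=G2&G0=1&0=0 G1=(0+1>=1)=1 G2=(0+0>=1)=0 G3=G1=0 -> 0100
Step 3: G0=G2&G0=0&0=0 G1=(0+0>=1)=0 G2=(0+0>=1)=0 G3=G1=1 -> 0001
State from step 3 equals state from step 0 -> cycle length 3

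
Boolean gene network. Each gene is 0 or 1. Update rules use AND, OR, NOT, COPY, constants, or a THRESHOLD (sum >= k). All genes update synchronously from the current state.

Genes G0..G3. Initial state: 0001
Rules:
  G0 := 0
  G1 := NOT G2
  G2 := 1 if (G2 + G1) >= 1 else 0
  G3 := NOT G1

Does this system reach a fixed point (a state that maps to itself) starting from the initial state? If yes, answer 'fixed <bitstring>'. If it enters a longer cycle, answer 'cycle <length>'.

Step 0: 0001
Step 1: G0=0(const) G1=NOT G2=NOT 0=1 G2=(0+0>=1)=0 G3=NOT G1=NOT 0=1 -> 0101
Step 2: G0=0(const) G1=NOT G2=NOT 0=1 G2=(0+1>=1)=1 G3=NOT G1=NOT 1=0 -> 0110
Step 3: G0=0(const) G1=NOT G2=NOT 1=0 G2=(1+1>=1)=1 G3=NOT G1=NOT 1=0 -> 0010
Step 4: G0=0(const) G1=NOT G2=NOT 1=0 G2=(1+0>=1)=1 G3=NOT G1=NOT 0=1 -> 0011
Step 5: G0=0(const) G1=NOT G2=NOT 1=0 G2=(1+0>=1)=1 G3=NOT G1=NOT 0=1 -> 0011
Fixed point reached at step 4: 0011

Answer: fixed 0011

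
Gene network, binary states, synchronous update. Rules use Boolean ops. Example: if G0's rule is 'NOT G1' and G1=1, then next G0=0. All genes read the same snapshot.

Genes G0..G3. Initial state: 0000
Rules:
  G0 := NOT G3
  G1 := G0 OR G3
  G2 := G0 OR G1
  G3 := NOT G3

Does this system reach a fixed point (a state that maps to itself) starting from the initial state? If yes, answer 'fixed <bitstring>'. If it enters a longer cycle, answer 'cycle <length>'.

Answer: cycle 2

Derivation:
Step 0: 0000
Step 1: G0=NOT G3=NOT 0=1 G1=G0|G3=0|0=0 G2=G0|G1=0|0=0 G3=NOT G3=NOT 0=1 -> 1001
Step 2: G0=NOT G3=NOT 1=0 G1=G0|G3=1|1=1 G2=G0|G1=1|0=1 G3=NOT G3=NOT 1=0 -> 0110
Step 3: G0=NOT G3=NOT 0=1 G1=G0|G3=0|0=0 G2=G0|G1=0|1=1 G3=NOT G3=NOT 0=1 -> 1011
Step 4: G0=NOT G3=NOT 1=0 G1=G0|G3=1|1=1 G2=G0|G1=1|0=1 G3=NOT G3=NOT 1=0 -> 0110
Cycle of length 2 starting at step 2 -> no fixed point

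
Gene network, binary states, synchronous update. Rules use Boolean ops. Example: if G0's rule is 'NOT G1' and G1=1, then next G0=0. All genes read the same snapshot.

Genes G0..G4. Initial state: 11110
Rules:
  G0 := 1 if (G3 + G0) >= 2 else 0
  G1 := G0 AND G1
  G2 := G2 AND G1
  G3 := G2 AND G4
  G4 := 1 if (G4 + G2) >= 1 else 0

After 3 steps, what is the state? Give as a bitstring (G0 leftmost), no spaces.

Step 1: G0=(1+1>=2)=1 G1=G0&G1=1&1=1 G2=G2&G1=1&1=1 G3=G2&G4=1&0=0 G4=(0+1>=1)=1 -> 11101
Step 2: G0=(0+1>=2)=0 G1=G0&G1=1&1=1 G2=G2&G1=1&1=1 G3=G2&G4=1&1=1 G4=(1+1>=1)=1 -> 01111
Step 3: G0=(1+0>=2)=0 G1=G0&G1=0&1=0 G2=G2&G1=1&1=1 G3=G2&G4=1&1=1 G4=(1+1>=1)=1 -> 00111

00111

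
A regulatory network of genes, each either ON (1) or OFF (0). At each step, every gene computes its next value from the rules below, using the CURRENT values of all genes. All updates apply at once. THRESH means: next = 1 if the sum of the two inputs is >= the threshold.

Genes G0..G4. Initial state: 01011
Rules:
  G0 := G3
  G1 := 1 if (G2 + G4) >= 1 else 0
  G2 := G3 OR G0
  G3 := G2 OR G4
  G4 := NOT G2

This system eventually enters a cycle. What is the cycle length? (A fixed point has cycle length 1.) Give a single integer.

Answer: 1

Derivation:
Step 0: 01011
Step 1: G0=G3=1 G1=(0+1>=1)=1 G2=G3|G0=1|0=1 G3=G2|G4=0|1=1 G4=NOT G2=NOT 0=1 -> 11111
Step 2: G0=G3=1 G1=(1+1>=1)=1 G2=G3|G0=1|1=1 G3=G2|G4=1|1=1 G4=NOT G2=NOT 1=0 -> 11110
Step 3: G0=G3=1 G1=(1+0>=1)=1 G2=G3|G0=1|1=1 G3=G2|G4=1|0=1 G4=NOT G2=NOT 1=0 -> 11110
State from step 3 equals state from step 2 -> cycle length 1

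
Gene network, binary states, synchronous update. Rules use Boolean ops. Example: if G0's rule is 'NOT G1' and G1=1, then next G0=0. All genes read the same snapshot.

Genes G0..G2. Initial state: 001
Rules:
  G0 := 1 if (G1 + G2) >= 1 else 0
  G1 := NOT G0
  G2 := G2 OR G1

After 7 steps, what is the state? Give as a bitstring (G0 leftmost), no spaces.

Step 1: G0=(0+1>=1)=1 G1=NOT G0=NOT 0=1 G2=G2|G1=1|0=1 -> 111
Step 2: G0=(1+1>=1)=1 G1=NOT G0=NOT 1=0 G2=G2|G1=1|1=1 -> 101
Step 3: G0=(0+1>=1)=1 G1=NOT G0=NOT 1=0 G2=G2|G1=1|0=1 -> 101
Step 4: G0=(0+1>=1)=1 G1=NOT G0=NOT 1=0 G2=G2|G1=1|0=1 -> 101
Step 5: G0=(0+1>=1)=1 G1=NOT G0=NOT 1=0 G2=G2|G1=1|0=1 -> 101
Step 6: G0=(0+1>=1)=1 G1=NOT G0=NOT 1=0 G2=G2|G1=1|0=1 -> 101
Step 7: G0=(0+1>=1)=1 G1=NOT G0=NOT 1=0 G2=G2|G1=1|0=1 -> 101

101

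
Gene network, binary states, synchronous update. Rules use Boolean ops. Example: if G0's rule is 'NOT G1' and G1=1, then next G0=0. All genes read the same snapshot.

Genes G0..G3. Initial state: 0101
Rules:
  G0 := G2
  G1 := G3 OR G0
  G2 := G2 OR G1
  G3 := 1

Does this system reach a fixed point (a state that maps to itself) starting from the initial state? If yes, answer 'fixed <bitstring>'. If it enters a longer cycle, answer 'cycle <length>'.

Answer: fixed 1111

Derivation:
Step 0: 0101
Step 1: G0=G2=0 G1=G3|G0=1|0=1 G2=G2|G1=0|1=1 G3=1(const) -> 0111
Step 2: G0=G2=1 G1=G3|G0=1|0=1 G2=G2|G1=1|1=1 G3=1(const) -> 1111
Step 3: G0=G2=1 G1=G3|G0=1|1=1 G2=G2|G1=1|1=1 G3=1(const) -> 1111
Fixed point reached at step 2: 1111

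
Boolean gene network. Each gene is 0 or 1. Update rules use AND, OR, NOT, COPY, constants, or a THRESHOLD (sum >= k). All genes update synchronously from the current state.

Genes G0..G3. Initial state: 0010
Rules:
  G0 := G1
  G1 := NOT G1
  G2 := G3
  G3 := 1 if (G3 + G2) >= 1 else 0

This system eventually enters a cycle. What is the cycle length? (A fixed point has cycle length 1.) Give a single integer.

Answer: 2

Derivation:
Step 0: 0010
Step 1: G0=G1=0 G1=NOT G1=NOT 0=1 G2=G3=0 G3=(0+1>=1)=1 -> 0101
Step 2: G0=G1=1 G1=NOT G1=NOT 1=0 G2=G3=1 G3=(1+0>=1)=1 -> 1011
Step 3: G0=G1=0 G1=NOT G1=NOT 0=1 G2=G3=1 G3=(1+1>=1)=1 -> 0111
Step 4: G0=G1=1 G1=NOT G1=NOT 1=0 G2=G3=1 G3=(1+1>=1)=1 -> 1011
State from step 4 equals state from step 2 -> cycle length 2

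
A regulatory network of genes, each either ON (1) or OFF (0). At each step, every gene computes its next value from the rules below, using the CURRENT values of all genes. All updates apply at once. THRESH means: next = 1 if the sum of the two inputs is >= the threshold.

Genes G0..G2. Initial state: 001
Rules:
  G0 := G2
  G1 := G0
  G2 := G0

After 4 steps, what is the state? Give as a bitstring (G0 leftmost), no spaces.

Step 1: G0=G2=1 G1=G0=0 G2=G0=0 -> 100
Step 2: G0=G2=0 G1=G0=1 G2=G0=1 -> 011
Step 3: G0=G2=1 G1=G0=0 G2=G0=0 -> 100
Step 4: G0=G2=0 G1=G0=1 G2=G0=1 -> 011

011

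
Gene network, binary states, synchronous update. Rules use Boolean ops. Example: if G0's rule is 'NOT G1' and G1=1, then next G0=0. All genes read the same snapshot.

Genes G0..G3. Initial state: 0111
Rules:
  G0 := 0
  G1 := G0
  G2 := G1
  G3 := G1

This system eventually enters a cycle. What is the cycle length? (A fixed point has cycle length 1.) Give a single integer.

Step 0: 0111
Step 1: G0=0(const) G1=G0=0 G2=G1=1 G3=G1=1 -> 0011
Step 2: G0=0(const) G1=G0=0 G2=G1=0 G3=G1=0 -> 0000
Step 3: G0=0(const) G1=G0=0 G2=G1=0 G3=G1=0 -> 0000
State from step 3 equals state from step 2 -> cycle length 1

Answer: 1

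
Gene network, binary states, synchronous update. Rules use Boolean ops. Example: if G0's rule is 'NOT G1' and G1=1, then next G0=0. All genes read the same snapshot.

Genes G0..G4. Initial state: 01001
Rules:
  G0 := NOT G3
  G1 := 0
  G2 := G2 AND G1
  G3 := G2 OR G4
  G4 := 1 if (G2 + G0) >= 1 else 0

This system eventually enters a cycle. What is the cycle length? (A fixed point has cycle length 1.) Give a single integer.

Step 0: 01001
Step 1: G0=NOT G3=NOT 0=1 G1=0(const) G2=G2&G1=0&1=0 G3=G2|G4=0|1=1 G4=(0+0>=1)=0 -> 10010
Step 2: G0=NOT G3=NOT 1=0 G1=0(const) G2=G2&G1=0&0=0 G3=G2|G4=0|0=0 G4=(0+1>=1)=1 -> 00001
Step 3: G0=NOT G3=NOT 0=1 G1=0(const) G2=G2&G1=0&0=0 G3=G2|G4=0|1=1 G4=(0+0>=1)=0 -> 10010
State from step 3 equals state from step 1 -> cycle length 2

Answer: 2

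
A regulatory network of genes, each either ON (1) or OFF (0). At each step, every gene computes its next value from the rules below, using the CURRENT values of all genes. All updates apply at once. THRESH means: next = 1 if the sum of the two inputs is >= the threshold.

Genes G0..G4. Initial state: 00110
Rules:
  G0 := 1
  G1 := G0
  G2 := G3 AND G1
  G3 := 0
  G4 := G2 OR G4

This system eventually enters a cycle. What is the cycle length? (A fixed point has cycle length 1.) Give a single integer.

Step 0: 00110
Step 1: G0=1(const) G1=G0=0 G2=G3&G1=1&0=0 G3=0(const) G4=G2|G4=1|0=1 -> 10001
Step 2: G0=1(const) G1=G0=1 G2=G3&G1=0&0=0 G3=0(const) G4=G2|G4=0|1=1 -> 11001
Step 3: G0=1(const) G1=G0=1 G2=G3&G1=0&1=0 G3=0(const) G4=G2|G4=0|1=1 -> 11001
State from step 3 equals state from step 2 -> cycle length 1

Answer: 1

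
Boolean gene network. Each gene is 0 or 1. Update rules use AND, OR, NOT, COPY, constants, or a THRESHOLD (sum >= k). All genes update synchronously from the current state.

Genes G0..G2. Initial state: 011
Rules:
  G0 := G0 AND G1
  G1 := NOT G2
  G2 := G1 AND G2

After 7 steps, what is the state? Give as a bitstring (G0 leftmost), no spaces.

Step 1: G0=G0&G1=0&1=0 G1=NOT G2=NOT 1=0 G2=G1&G2=1&1=1 -> 001
Step 2: G0=G0&G1=0&0=0 G1=NOT G2=NOT 1=0 G2=G1&G2=0&1=0 -> 000
Step 3: G0=G0&G1=0&0=0 G1=NOT G2=NOT 0=1 G2=G1&G2=0&0=0 -> 010
Step 4: G0=G0&G1=0&1=0 G1=NOT G2=NOT 0=1 G2=G1&G2=1&0=0 -> 010
Step 5: G0=G0&G1=0&1=0 G1=NOT G2=NOT 0=1 G2=G1&G2=1&0=0 -> 010
Step 6: G0=G0&G1=0&1=0 G1=NOT G2=NOT 0=1 G2=G1&G2=1&0=0 -> 010
Step 7: G0=G0&G1=0&1=0 G1=NOT G2=NOT 0=1 G2=G1&G2=1&0=0 -> 010

010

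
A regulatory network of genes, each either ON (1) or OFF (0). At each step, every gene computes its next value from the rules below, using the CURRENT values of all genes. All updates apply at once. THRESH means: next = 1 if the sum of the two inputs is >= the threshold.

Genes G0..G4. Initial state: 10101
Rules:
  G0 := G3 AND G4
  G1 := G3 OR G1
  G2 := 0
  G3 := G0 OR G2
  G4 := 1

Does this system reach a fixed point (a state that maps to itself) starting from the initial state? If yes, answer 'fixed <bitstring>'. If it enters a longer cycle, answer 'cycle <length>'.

Step 0: 10101
Step 1: G0=G3&G4=0&1=0 G1=G3|G1=0|0=0 G2=0(const) G3=G0|G2=1|1=1 G4=1(const) -> 00011
Step 2: G0=G3&G4=1&1=1 G1=G3|G1=1|0=1 G2=0(const) G3=G0|G2=0|0=0 G4=1(const) -> 11001
Step 3: G0=G3&G4=0&1=0 G1=G3|G1=0|1=1 G2=0(const) G3=G0|G2=1|0=1 G4=1(const) -> 01011
Step 4: G0=G3&G4=1&1=1 G1=G3|G1=1|1=1 G2=0(const) G3=G0|G2=0|0=0 G4=1(const) -> 11001
Cycle of length 2 starting at step 2 -> no fixed point

Answer: cycle 2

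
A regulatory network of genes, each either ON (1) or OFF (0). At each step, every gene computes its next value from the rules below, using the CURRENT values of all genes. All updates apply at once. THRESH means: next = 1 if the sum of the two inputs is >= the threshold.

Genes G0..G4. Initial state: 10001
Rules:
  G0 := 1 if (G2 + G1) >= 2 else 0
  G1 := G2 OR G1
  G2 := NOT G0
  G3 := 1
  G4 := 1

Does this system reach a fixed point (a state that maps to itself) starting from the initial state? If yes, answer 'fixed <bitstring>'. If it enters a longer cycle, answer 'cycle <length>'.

Answer: cycle 4

Derivation:
Step 0: 10001
Step 1: G0=(0+0>=2)=0 G1=G2|G1=0|0=0 G2=NOT G0=NOT 1=0 G3=1(const) G4=1(const) -> 00011
Step 2: G0=(0+0>=2)=0 G1=G2|G1=0|0=0 G2=NOT G0=NOT 0=1 G3=1(const) G4=1(const) -> 00111
Step 3: G0=(1+0>=2)=0 G1=G2|G1=1|0=1 G2=NOT G0=NOT 0=1 G3=1(const) G4=1(const) -> 01111
Step 4: G0=(1+1>=2)=1 G1=G2|G1=1|1=1 G2=NOT G0=NOT 0=1 G3=1(const) G4=1(const) -> 11111
Step 5: G0=(1+1>=2)=1 G1=G2|G1=1|1=1 G2=NOT G0=NOT 1=0 G3=1(const) G4=1(const) -> 11011
Step 6: G0=(0+1>=2)=0 G1=G2|G1=0|1=1 G2=NOT G0=NOT 1=0 G3=1(const) G4=1(const) -> 01011
Step 7: G0=(0+1>=2)=0 G1=G2|G1=0|1=1 G2=NOT G0=NOT 0=1 G3=1(const) G4=1(const) -> 01111
Cycle of length 4 starting at step 3 -> no fixed point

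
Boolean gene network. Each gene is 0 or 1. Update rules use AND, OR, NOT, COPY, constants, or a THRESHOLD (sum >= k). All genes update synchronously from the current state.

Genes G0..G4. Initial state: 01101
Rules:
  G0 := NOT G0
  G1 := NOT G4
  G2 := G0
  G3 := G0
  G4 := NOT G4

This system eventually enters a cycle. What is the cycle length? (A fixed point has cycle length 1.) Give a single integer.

Answer: 2

Derivation:
Step 0: 01101
Step 1: G0=NOT G0=NOT 0=1 G1=NOT G4=NOT 1=0 G2=G0=0 G3=G0=0 G4=NOT G4=NOT 1=0 -> 10000
Step 2: G0=NOT G0=NOT 1=0 G1=NOT G4=NOT 0=1 G2=G0=1 G3=G0=1 G4=NOT G4=NOT 0=1 -> 01111
Step 3: G0=NOT G0=NOT 0=1 G1=NOT G4=NOT 1=0 G2=G0=0 G3=G0=0 G4=NOT G4=NOT 1=0 -> 10000
State from step 3 equals state from step 1 -> cycle length 2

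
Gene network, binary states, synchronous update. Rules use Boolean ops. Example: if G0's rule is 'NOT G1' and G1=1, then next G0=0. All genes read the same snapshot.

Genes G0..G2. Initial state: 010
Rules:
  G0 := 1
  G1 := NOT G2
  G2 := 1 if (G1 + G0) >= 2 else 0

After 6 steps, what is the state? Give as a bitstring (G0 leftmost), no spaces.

Step 1: G0=1(const) G1=NOT G2=NOT 0=1 G2=(1+0>=2)=0 -> 110
Step 2: G0=1(const) G1=NOT G2=NOT 0=1 G2=(1+1>=2)=1 -> 111
Step 3: G0=1(const) G1=NOT G2=NOT 1=0 G2=(1+1>=2)=1 -> 101
Step 4: G0=1(const) G1=NOT G2=NOT 1=0 G2=(0+1>=2)=0 -> 100
Step 5: G0=1(const) G1=NOT G2=NOT 0=1 G2=(0+1>=2)=0 -> 110
Step 6: G0=1(const) G1=NOT G2=NOT 0=1 G2=(1+1>=2)=1 -> 111

111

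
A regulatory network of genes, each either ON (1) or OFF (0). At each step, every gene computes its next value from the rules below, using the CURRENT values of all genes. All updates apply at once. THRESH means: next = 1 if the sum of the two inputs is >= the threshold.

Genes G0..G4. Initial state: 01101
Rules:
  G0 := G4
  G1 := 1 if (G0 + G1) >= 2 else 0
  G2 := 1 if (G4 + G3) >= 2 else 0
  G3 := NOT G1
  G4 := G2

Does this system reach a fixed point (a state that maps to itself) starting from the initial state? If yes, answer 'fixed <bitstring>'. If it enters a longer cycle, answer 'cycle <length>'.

Step 0: 01101
Step 1: G0=G4=1 G1=(0+1>=2)=0 G2=(1+0>=2)=0 G3=NOT G1=NOT 1=0 G4=G2=1 -> 10001
Step 2: G0=G4=1 G1=(1+0>=2)=0 G2=(1+0>=2)=0 G3=NOT G1=NOT 0=1 G4=G2=0 -> 10010
Step 3: G0=G4=0 G1=(1+0>=2)=0 G2=(0+1>=2)=0 G3=NOT G1=NOT 0=1 G4=G2=0 -> 00010
Step 4: G0=G4=0 G1=(0+0>=2)=0 G2=(0+1>=2)=0 G3=NOT G1=NOT 0=1 G4=G2=0 -> 00010
Fixed point reached at step 3: 00010

Answer: fixed 00010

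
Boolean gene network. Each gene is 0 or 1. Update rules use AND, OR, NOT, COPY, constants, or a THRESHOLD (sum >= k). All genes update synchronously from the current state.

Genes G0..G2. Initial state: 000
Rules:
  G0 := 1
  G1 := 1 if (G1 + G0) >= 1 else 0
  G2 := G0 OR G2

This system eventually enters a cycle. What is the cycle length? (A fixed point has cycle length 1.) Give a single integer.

Step 0: 000
Step 1: G0=1(const) G1=(0+0>=1)=0 G2=G0|G2=0|0=0 -> 100
Step 2: G0=1(const) G1=(0+1>=1)=1 G2=G0|G2=1|0=1 -> 111
Step 3: G0=1(const) G1=(1+1>=1)=1 G2=G0|G2=1|1=1 -> 111
State from step 3 equals state from step 2 -> cycle length 1

Answer: 1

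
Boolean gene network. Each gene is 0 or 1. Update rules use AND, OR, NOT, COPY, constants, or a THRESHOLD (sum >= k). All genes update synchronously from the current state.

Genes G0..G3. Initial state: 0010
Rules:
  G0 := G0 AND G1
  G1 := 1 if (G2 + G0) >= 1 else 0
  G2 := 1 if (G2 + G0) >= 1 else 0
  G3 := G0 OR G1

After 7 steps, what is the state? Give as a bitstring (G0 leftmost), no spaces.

Step 1: G0=G0&G1=0&0=0 G1=(1+0>=1)=1 G2=(1+0>=1)=1 G3=G0|G1=0|0=0 -> 0110
Step 2: G0=G0&G1=0&1=0 G1=(1+0>=1)=1 G2=(1+0>=1)=1 G3=G0|G1=0|1=1 -> 0111
Step 3: G0=G0&G1=0&1=0 G1=(1+0>=1)=1 G2=(1+0>=1)=1 G3=G0|G1=0|1=1 -> 0111
Step 4: G0=G0&G1=0&1=0 G1=(1+0>=1)=1 G2=(1+0>=1)=1 G3=G0|G1=0|1=1 -> 0111
Step 5: G0=G0&G1=0&1=0 G1=(1+0>=1)=1 G2=(1+0>=1)=1 G3=G0|G1=0|1=1 -> 0111
Step 6: G0=G0&G1=0&1=0 G1=(1+0>=1)=1 G2=(1+0>=1)=1 G3=G0|G1=0|1=1 -> 0111
Step 7: G0=G0&G1=0&1=0 G1=(1+0>=1)=1 G2=(1+0>=1)=1 G3=G0|G1=0|1=1 -> 0111

0111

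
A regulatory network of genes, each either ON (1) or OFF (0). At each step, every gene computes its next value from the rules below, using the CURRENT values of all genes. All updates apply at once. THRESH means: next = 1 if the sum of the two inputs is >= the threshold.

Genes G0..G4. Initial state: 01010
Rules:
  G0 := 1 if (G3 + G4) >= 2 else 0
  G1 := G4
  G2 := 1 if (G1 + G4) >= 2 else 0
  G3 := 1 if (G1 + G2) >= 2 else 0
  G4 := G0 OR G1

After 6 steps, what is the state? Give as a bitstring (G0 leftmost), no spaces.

Step 1: G0=(1+0>=2)=0 G1=G4=0 G2=(1+0>=2)=0 G3=(1+0>=2)=0 G4=G0|G1=0|1=1 -> 00001
Step 2: G0=(0+1>=2)=0 G1=G4=1 G2=(0+1>=2)=0 G3=(0+0>=2)=0 G4=G0|G1=0|0=0 -> 01000
Step 3: G0=(0+0>=2)=0 G1=G4=0 G2=(1+0>=2)=0 G3=(1+0>=2)=0 G4=G0|G1=0|1=1 -> 00001
Step 4: G0=(0+1>=2)=0 G1=G4=1 G2=(0+1>=2)=0 G3=(0+0>=2)=0 G4=G0|G1=0|0=0 -> 01000
Step 5: G0=(0+0>=2)=0 G1=G4=0 G2=(1+0>=2)=0 G3=(1+0>=2)=0 G4=G0|G1=0|1=1 -> 00001
Step 6: G0=(0+1>=2)=0 G1=G4=1 G2=(0+1>=2)=0 G3=(0+0>=2)=0 G4=G0|G1=0|0=0 -> 01000

01000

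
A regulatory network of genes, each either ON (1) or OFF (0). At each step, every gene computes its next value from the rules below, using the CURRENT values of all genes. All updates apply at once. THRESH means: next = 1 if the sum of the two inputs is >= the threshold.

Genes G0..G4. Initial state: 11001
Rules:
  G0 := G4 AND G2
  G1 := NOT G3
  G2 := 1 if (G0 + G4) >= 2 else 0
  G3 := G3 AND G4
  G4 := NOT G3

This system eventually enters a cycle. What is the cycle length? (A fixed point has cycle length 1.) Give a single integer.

Answer: 2

Derivation:
Step 0: 11001
Step 1: G0=G4&G2=1&0=0 G1=NOT G3=NOT 0=1 G2=(1+1>=2)=1 G3=G3&G4=0&1=0 G4=NOT G3=NOT 0=1 -> 01101
Step 2: G0=G4&G2=1&1=1 G1=NOT G3=NOT 0=1 G2=(0+1>=2)=0 G3=G3&G4=0&1=0 G4=NOT G3=NOT 0=1 -> 11001
State from step 2 equals state from step 0 -> cycle length 2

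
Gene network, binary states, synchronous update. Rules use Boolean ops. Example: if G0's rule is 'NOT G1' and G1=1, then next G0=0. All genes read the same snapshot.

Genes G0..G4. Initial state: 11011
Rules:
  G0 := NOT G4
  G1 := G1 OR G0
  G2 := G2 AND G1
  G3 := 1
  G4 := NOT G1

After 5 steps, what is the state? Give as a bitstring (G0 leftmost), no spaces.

Step 1: G0=NOT G4=NOT 1=0 G1=G1|G0=1|1=1 G2=G2&G1=0&1=0 G3=1(const) G4=NOT G1=NOT 1=0 -> 01010
Step 2: G0=NOT G4=NOT 0=1 G1=G1|G0=1|0=1 G2=G2&G1=0&1=0 G3=1(const) G4=NOT G1=NOT 1=0 -> 11010
Step 3: G0=NOT G4=NOT 0=1 G1=G1|G0=1|1=1 G2=G2&G1=0&1=0 G3=1(const) G4=NOT G1=NOT 1=0 -> 11010
Step 4: G0=NOT G4=NOT 0=1 G1=G1|G0=1|1=1 G2=G2&G1=0&1=0 G3=1(const) G4=NOT G1=NOT 1=0 -> 11010
Step 5: G0=NOT G4=NOT 0=1 G1=G1|G0=1|1=1 G2=G2&G1=0&1=0 G3=1(const) G4=NOT G1=NOT 1=0 -> 11010

11010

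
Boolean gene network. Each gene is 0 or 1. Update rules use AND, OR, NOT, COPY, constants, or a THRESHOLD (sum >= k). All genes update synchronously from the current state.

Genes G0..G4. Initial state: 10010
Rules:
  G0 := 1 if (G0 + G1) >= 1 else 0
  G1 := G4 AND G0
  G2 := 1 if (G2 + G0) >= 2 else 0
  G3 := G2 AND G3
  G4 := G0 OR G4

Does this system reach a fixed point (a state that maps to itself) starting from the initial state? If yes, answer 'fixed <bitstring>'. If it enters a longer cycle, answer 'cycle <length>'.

Step 0: 10010
Step 1: G0=(1+0>=1)=1 G1=G4&G0=0&1=0 G2=(0+1>=2)=0 G3=G2&G3=0&1=0 G4=G0|G4=1|0=1 -> 10001
Step 2: G0=(1+0>=1)=1 G1=G4&G0=1&1=1 G2=(0+1>=2)=0 G3=G2&G3=0&0=0 G4=G0|G4=1|1=1 -> 11001
Step 3: G0=(1+1>=1)=1 G1=G4&G0=1&1=1 G2=(0+1>=2)=0 G3=G2&G3=0&0=0 G4=G0|G4=1|1=1 -> 11001
Fixed point reached at step 2: 11001

Answer: fixed 11001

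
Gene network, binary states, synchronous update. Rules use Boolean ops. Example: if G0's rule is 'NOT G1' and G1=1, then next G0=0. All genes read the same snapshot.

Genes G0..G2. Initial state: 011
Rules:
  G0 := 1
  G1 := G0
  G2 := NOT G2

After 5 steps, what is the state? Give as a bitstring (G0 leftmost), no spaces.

Step 1: G0=1(const) G1=G0=0 G2=NOT G2=NOT 1=0 -> 100
Step 2: G0=1(const) G1=G0=1 G2=NOT G2=NOT 0=1 -> 111
Step 3: G0=1(const) G1=G0=1 G2=NOT G2=NOT 1=0 -> 110
Step 4: G0=1(const) G1=G0=1 G2=NOT G2=NOT 0=1 -> 111
Step 5: G0=1(const) G1=G0=1 G2=NOT G2=NOT 1=0 -> 110

110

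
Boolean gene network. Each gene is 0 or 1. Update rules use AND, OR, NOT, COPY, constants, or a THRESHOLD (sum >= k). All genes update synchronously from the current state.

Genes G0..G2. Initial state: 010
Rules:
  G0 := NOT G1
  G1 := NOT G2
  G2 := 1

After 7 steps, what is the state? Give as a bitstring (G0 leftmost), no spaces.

Step 1: G0=NOT G1=NOT 1=0 G1=NOT G2=NOT 0=1 G2=1(const) -> 011
Step 2: G0=NOT G1=NOT 1=0 G1=NOT G2=NOT 1=0 G2=1(const) -> 001
Step 3: G0=NOT G1=NOT 0=1 G1=NOT G2=NOT 1=0 G2=1(const) -> 101
Step 4: G0=NOT G1=NOT 0=1 G1=NOT G2=NOT 1=0 G2=1(const) -> 101
Step 5: G0=NOT G1=NOT 0=1 G1=NOT G2=NOT 1=0 G2=1(const) -> 101
Step 6: G0=NOT G1=NOT 0=1 G1=NOT G2=NOT 1=0 G2=1(const) -> 101
Step 7: G0=NOT G1=NOT 0=1 G1=NOT G2=NOT 1=0 G2=1(const) -> 101

101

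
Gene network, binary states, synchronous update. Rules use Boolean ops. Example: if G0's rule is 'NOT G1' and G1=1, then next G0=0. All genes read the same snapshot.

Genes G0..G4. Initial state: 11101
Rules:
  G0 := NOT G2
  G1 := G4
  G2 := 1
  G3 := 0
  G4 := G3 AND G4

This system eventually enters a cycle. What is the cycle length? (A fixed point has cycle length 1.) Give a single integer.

Answer: 1

Derivation:
Step 0: 11101
Step 1: G0=NOT G2=NOT 1=0 G1=G4=1 G2=1(const) G3=0(const) G4=G3&G4=0&1=0 -> 01100
Step 2: G0=NOT G2=NOT 1=0 G1=G4=0 G2=1(const) G3=0(const) G4=G3&G4=0&0=0 -> 00100
Step 3: G0=NOT G2=NOT 1=0 G1=G4=0 G2=1(const) G3=0(const) G4=G3&G4=0&0=0 -> 00100
State from step 3 equals state from step 2 -> cycle length 1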